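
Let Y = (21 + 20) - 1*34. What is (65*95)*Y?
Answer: 43225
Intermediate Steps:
Y = 7 (Y = 41 - 34 = 7)
(65*95)*Y = (65*95)*7 = 6175*7 = 43225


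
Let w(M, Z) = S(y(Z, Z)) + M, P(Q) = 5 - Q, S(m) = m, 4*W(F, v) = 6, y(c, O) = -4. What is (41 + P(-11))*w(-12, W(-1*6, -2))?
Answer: -912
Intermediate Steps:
W(F, v) = 3/2 (W(F, v) = (¼)*6 = 3/2)
w(M, Z) = -4 + M
(41 + P(-11))*w(-12, W(-1*6, -2)) = (41 + (5 - 1*(-11)))*(-4 - 12) = (41 + (5 + 11))*(-16) = (41 + 16)*(-16) = 57*(-16) = -912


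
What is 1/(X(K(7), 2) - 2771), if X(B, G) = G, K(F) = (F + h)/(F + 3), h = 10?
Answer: -1/2769 ≈ -0.00036114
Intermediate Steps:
K(F) = (10 + F)/(3 + F) (K(F) = (F + 10)/(F + 3) = (10 + F)/(3 + F))
1/(X(K(7), 2) - 2771) = 1/(2 - 2771) = 1/(-2769) = -1/2769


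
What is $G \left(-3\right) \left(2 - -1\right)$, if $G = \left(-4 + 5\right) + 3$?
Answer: $-36$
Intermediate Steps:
$G = 4$ ($G = 1 + 3 = 4$)
$G \left(-3\right) \left(2 - -1\right) = 4 \left(-3\right) \left(2 - -1\right) = - 12 \left(2 + 1\right) = \left(-12\right) 3 = -36$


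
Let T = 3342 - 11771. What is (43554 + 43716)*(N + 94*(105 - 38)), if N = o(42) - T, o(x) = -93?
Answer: 1277109180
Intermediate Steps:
T = -8429
N = 8336 (N = -93 - 1*(-8429) = -93 + 8429 = 8336)
(43554 + 43716)*(N + 94*(105 - 38)) = (43554 + 43716)*(8336 + 94*(105 - 38)) = 87270*(8336 + 94*67) = 87270*(8336 + 6298) = 87270*14634 = 1277109180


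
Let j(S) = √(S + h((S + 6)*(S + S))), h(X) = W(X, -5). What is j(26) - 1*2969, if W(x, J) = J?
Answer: -2969 + √21 ≈ -2964.4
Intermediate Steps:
h(X) = -5
j(S) = √(-5 + S) (j(S) = √(S - 5) = √(-5 + S))
j(26) - 1*2969 = √(-5 + 26) - 1*2969 = √21 - 2969 = -2969 + √21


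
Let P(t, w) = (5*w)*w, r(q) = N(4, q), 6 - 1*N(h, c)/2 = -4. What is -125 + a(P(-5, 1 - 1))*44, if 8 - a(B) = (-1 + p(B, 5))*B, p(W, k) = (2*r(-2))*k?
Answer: 227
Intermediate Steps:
N(h, c) = 20 (N(h, c) = 12 - 2*(-4) = 12 + 8 = 20)
r(q) = 20
p(W, k) = 40*k (p(W, k) = (2*20)*k = 40*k)
P(t, w) = 5*w²
a(B) = 8 - 199*B (a(B) = 8 - (-1 + 40*5)*B = 8 - (-1 + 200)*B = 8 - 199*B)
-125 + a(P(-5, 1 - 1))*44 = -125 + (8 - 995*(1 - 1)²)*44 = -125 + (8 - 995*0²)*44 = -125 + (8 - 995*0)*44 = -125 + (8 - 199*0)*44 = -125 + (8 + 0)*44 = -125 + 8*44 = -125 + 352 = 227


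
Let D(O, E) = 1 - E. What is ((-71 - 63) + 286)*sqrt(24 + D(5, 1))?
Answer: 304*sqrt(6) ≈ 744.64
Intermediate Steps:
((-71 - 63) + 286)*sqrt(24 + D(5, 1)) = ((-71 - 63) + 286)*sqrt(24 + (1 - 1*1)) = (-134 + 286)*sqrt(24 + (1 - 1)) = 152*sqrt(24 + 0) = 152*sqrt(24) = 152*(2*sqrt(6)) = 304*sqrt(6)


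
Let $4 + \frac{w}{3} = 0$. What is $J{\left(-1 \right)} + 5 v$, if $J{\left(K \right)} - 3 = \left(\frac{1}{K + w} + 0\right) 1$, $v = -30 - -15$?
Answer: $- \frac{937}{13} \approx -72.077$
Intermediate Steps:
$w = -12$ ($w = -12 + 3 \cdot 0 = -12 + 0 = -12$)
$v = -15$ ($v = -30 + 15 = -15$)
$J{\left(K \right)} = 3 + \frac{1}{-12 + K}$ ($J{\left(K \right)} = 3 + \left(\frac{1}{K - 12} + 0\right) 1 = 3 + \left(\frac{1}{-12 + K} + 0\right) 1 = 3 + \frac{1}{-12 + K} 1 = 3 + \frac{1}{-12 + K}$)
$J{\left(-1 \right)} + 5 v = \frac{-35 + 3 \left(-1\right)}{-12 - 1} + 5 \left(-15\right) = \frac{-35 - 3}{-13} - 75 = \left(- \frac{1}{13}\right) \left(-38\right) - 75 = \frac{38}{13} - 75 = - \frac{937}{13}$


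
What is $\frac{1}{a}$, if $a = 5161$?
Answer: $\frac{1}{5161} \approx 0.00019376$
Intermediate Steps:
$\frac{1}{a} = \frac{1}{5161}$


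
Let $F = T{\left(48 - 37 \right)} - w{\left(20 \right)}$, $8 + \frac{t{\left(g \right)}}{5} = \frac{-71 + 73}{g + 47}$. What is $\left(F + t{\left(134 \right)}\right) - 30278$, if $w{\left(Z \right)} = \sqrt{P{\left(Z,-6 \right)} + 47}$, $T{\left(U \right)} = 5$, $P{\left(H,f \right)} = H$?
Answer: $- \frac{5486643}{181} - \sqrt{67} \approx -30321.0$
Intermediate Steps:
$t{\left(g \right)} = -40 + \frac{10}{47 + g}$ ($t{\left(g \right)} = -40 + 5 \frac{-71 + 73}{g + 47} = -40 + 5 \frac{2}{47 + g} = -40 + \frac{10}{47 + g}$)
$w{\left(Z \right)} = \sqrt{47 + Z}$ ($w{\left(Z \right)} = \sqrt{Z + 47} = \sqrt{47 + Z}$)
$F = 5 - \sqrt{67}$ ($F = 5 - \sqrt{47 + 20} = 5 - \sqrt{67} \approx -3.1854$)
$\left(F + t{\left(134 \right)}\right) - 30278 = \left(\left(5 - \sqrt{67}\right) + \frac{10 \left(-187 - 536\right)}{47 + 134}\right) - 30278 = \left(\left(5 - \sqrt{67}\right) + \frac{10 \left(-187 - 536\right)}{181}\right) - 30278 = \left(\left(5 - \sqrt{67}\right) + 10 \cdot \frac{1}{181} \left(-723\right)\right) - 30278 = \left(\left(5 - \sqrt{67}\right) - \frac{7230}{181}\right) - 30278 = \left(- \frac{6325}{181} - \sqrt{67}\right) - 30278 = - \frac{5486643}{181} - \sqrt{67}$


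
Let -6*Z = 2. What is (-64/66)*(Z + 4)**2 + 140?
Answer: 3428/27 ≈ 126.96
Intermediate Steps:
Z = -1/3 (Z = -1/6*2 = -1/3 ≈ -0.33333)
(-64/66)*(Z + 4)**2 + 140 = (-64/66)*(-1/3 + 4)**2 + 140 = (-64*1/66)*(11/3)**2 + 140 = -32/33*121/9 + 140 = -352/27 + 140 = 3428/27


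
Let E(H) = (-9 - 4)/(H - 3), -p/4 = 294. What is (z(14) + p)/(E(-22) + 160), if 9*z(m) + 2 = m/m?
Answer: -264625/36117 ≈ -7.3269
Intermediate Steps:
p = -1176 (p = -4*294 = -1176)
E(H) = -13/(-3 + H)
z(m) = -1/9 (z(m) = -2/9 + (m/m)/9 = -2/9 + (1/9)*1 = -2/9 + 1/9 = -1/9)
(z(14) + p)/(E(-22) + 160) = (-1/9 - 1176)/(-13/(-3 - 22) + 160) = -10585/(9*(-13/(-25) + 160)) = -10585/(9*(-13*(-1/25) + 160)) = -10585/(9*(13/25 + 160)) = -10585/(9*4013/25) = -10585/9*25/4013 = -264625/36117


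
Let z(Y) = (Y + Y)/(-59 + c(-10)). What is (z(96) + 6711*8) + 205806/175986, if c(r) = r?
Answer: 36217534483/674613 ≈ 53686.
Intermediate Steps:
z(Y) = -2*Y/69 (z(Y) = (Y + Y)/(-59 - 10) = (2*Y)/(-69) = (2*Y)*(-1/69) = -2*Y/69)
(z(96) + 6711*8) + 205806/175986 = (-2/69*96 + 6711*8) + 205806/175986 = (-64/23 + 53688) + 205806*(1/175986) = 1234760/23 + 34301/29331 = 36217534483/674613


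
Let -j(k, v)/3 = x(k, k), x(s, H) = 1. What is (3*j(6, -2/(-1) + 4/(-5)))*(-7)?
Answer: 63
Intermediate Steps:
j(k, v) = -3 (j(k, v) = -3*1 = -3)
(3*j(6, -2/(-1) + 4/(-5)))*(-7) = (3*(-3))*(-7) = -9*(-7) = 63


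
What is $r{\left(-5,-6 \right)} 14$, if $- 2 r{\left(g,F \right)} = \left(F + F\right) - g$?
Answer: $49$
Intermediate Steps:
$r{\left(g,F \right)} = \frac{g}{2} - F$ ($r{\left(g,F \right)} = - \frac{\left(F + F\right) - g}{2} = - \frac{2 F - g}{2} = - \frac{- g + 2 F}{2} = \frac{g}{2} - F$)
$r{\left(-5,-6 \right)} 14 = \left(\frac{1}{2} \left(-5\right) - -6\right) 14 = \left(- \frac{5}{2} + 6\right) 14 = \frac{7}{2} \cdot 14 = 49$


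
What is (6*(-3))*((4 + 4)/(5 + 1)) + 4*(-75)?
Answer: -324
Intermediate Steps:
(6*(-3))*((4 + 4)/(5 + 1)) + 4*(-75) = -144/6 - 300 = -18*4/3 - 300 = -24 - 300 = -324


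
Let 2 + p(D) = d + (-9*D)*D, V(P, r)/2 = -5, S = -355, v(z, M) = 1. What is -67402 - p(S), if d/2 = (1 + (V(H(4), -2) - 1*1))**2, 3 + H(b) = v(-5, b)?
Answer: 1066625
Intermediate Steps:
H(b) = -2 (H(b) = -3 + 1 = -2)
V(P, r) = -10 (V(P, r) = 2*(-5) = -10)
d = 200 (d = 2*(1 + (-10 - 1*1))**2 = 2*(1 + (-10 - 1))**2 = 2*(1 - 11)**2 = 2*(-10)**2 = 2*100 = 200)
p(D) = 198 - 9*D**2 (p(D) = -2 + (200 + (-9*D)*D) = -2 + (200 - 9*D**2) = 198 - 9*D**2)
-67402 - p(S) = -67402 - (198 - 9*(-355)**2) = -67402 - (198 - 9*126025) = -67402 - (198 - 1134225) = -67402 - 1*(-1134027) = -67402 + 1134027 = 1066625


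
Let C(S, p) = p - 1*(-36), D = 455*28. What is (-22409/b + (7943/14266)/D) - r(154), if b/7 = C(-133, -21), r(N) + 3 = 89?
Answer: -12558243839/41942040 ≈ -299.42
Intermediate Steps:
D = 12740
r(N) = 86 (r(N) = -3 + 89 = 86)
C(S, p) = 36 + p (C(S, p) = p + 36 = 36 + p)
b = 105 (b = 7*(36 - 21) = 7*15 = 105)
(-22409/b + (7943/14266)/D) - r(154) = (-22409/105 + (7943/14266)/12740) - 1*86 = (-22409*1/105 + (7943*(1/14266))*(1/12740)) - 86 = (-22409/105 + (7943/14266)*(1/12740)) - 86 = (-22409/105 + 611/13980680) - 86 = -8951228399/41942040 - 86 = -12558243839/41942040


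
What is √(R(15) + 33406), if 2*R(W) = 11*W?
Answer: √133954/2 ≈ 183.00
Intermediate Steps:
R(W) = 11*W/2 (R(W) = (11*W)/2 = 11*W/2)
√(R(15) + 33406) = √((11/2)*15 + 33406) = √(165/2 + 33406) = √(66977/2) = √133954/2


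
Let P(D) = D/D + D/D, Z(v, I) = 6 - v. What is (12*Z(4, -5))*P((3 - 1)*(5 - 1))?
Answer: 48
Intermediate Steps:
P(D) = 2 (P(D) = 1 + 1 = 2)
(12*Z(4, -5))*P((3 - 1)*(5 - 1)) = (12*(6 - 1*4))*2 = (12*(6 - 4))*2 = (12*2)*2 = 24*2 = 48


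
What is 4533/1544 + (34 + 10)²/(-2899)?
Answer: 10151983/4476056 ≈ 2.2681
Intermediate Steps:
4533/1544 + (34 + 10)²/(-2899) = 4533*(1/1544) + 44²*(-1/2899) = 4533/1544 + 1936*(-1/2899) = 4533/1544 - 1936/2899 = 10151983/4476056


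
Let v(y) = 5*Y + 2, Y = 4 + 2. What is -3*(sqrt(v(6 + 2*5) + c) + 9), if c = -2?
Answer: -27 - 3*sqrt(30) ≈ -43.432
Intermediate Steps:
Y = 6
v(y) = 32 (v(y) = 5*6 + 2 = 30 + 2 = 32)
-3*(sqrt(v(6 + 2*5) + c) + 9) = -3*(sqrt(32 - 2) + 9) = -3*(sqrt(30) + 9) = -3*(9 + sqrt(30)) = -27 - 3*sqrt(30)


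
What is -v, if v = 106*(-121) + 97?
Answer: 12729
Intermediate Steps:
v = -12729 (v = -12826 + 97 = -12729)
-v = -1*(-12729) = 12729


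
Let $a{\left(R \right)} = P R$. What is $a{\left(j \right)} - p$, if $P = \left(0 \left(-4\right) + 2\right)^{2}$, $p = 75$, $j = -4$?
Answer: $-91$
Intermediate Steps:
$P = 4$ ($P = \left(0 + 2\right)^{2} = 2^{2} = 4$)
$a{\left(R \right)} = 4 R$
$a{\left(j \right)} - p = 4 \left(-4\right) - 75 = -16 - 75 = -91$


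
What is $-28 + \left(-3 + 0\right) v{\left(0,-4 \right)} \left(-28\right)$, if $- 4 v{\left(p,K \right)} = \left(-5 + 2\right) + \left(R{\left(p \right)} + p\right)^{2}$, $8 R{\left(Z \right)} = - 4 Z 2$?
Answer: $35$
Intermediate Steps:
$R{\left(Z \right)} = - Z$ ($R{\left(Z \right)} = \frac{- 4 Z 2}{8} = \frac{\left(-8\right) Z}{8} = - Z$)
$v{\left(p,K \right)} = \frac{3}{4}$ ($v{\left(p,K \right)} = - \frac{\left(-5 + 2\right) + \left(- p + p\right)^{2}}{4} = - \frac{-3 + 0^{2}}{4} = - \frac{-3 + 0}{4} = \left(- \frac{1}{4}\right) \left(-3\right) = \frac{3}{4}$)
$-28 + \left(-3 + 0\right) v{\left(0,-4 \right)} \left(-28\right) = -28 + \left(-3 + 0\right) \frac{3}{4} \left(-28\right) = -28 + \left(-3\right) \frac{3}{4} \left(-28\right) = -28 - -63 = -28 + 63 = 35$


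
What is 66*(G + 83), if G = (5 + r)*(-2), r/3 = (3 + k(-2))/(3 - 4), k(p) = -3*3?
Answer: 2442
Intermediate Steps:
k(p) = -9
r = 18 (r = 3*((3 - 9)/(3 - 4)) = 3*(-6/(-1)) = 3*(-6*(-1)) = 3*6 = 18)
G = -46 (G = (5 + 18)*(-2) = 23*(-2) = -46)
66*(G + 83) = 66*(-46 + 83) = 66*37 = 2442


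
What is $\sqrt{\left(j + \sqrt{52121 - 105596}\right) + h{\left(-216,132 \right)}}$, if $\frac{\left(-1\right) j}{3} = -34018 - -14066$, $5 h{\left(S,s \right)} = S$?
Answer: $\frac{\sqrt{1495320 + 125 i \sqrt{2139}}}{5} \approx 244.57 + 0.47277 i$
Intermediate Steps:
$h{\left(S,s \right)} = \frac{S}{5}$
$j = 59856$ ($j = - 3 \left(-34018 - -14066\right) = - 3 \left(-34018 + 14066\right) = \left(-3\right) \left(-19952\right) = 59856$)
$\sqrt{\left(j + \sqrt{52121 - 105596}\right) + h{\left(-216,132 \right)}} = \sqrt{\left(59856 + \sqrt{52121 - 105596}\right) + \frac{1}{5} \left(-216\right)} = \sqrt{\left(59856 + \sqrt{-53475}\right) - \frac{216}{5}} = \sqrt{\left(59856 + 5 i \sqrt{2139}\right) - \frac{216}{5}} = \sqrt{\frac{299064}{5} + 5 i \sqrt{2139}}$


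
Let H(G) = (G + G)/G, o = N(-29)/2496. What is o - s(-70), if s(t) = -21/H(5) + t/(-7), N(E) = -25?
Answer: 1223/2496 ≈ 0.48998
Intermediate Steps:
o = -25/2496 ≈ -0.010016
H(G) = 2 (H(G) = (2*G)/G = 2)
s(t) = -21/2 - t/7 (s(t) = -21/2 + t/(-7) = -21*½ + t*(-⅐) = -21/2 - t/7)
o - s(-70) = -25/2496 - (-21/2 - ⅐*(-70)) = -25/2496 - (-21/2 + 10) = -25/2496 - 1*(-½) = -25/2496 + ½ = 1223/2496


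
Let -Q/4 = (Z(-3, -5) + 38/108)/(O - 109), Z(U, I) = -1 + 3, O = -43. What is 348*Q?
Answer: 3683/171 ≈ 21.538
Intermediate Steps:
Z(U, I) = 2
Q = 127/2052 (Q = -4*(2 + 38/108)/(-43 - 109) = -4*(2 + 38*(1/108))/(-152) = -4*(2 + 19/54)*(-1)/152 = -254*(-1)/(27*152) = -4*(-127/8208) = 127/2052 ≈ 0.061891)
348*Q = 348*(127/2052) = 3683/171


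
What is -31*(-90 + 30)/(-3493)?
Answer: -1860/3493 ≈ -0.53249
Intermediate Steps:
-31*(-90 + 30)/(-3493) = -31*(-60)*(-1/3493) = 1860*(-1/3493) = -1860/3493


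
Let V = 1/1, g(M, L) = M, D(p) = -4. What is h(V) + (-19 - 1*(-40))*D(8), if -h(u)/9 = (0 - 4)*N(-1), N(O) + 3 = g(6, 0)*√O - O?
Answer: -156 + 216*I ≈ -156.0 + 216.0*I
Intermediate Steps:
N(O) = -3 - O + 6*√O (N(O) = -3 + (6*√O - O) = -3 + (-O + 6*√O) = -3 - O + 6*√O)
V = 1
h(u) = -72 + 216*I (h(u) = -9*(0 - 4)*(-3 - 1*(-1) + 6*√(-1)) = -(-36)*(-3 + 1 + 6*I) = -(-36)*(-2 + 6*I) = -9*(8 - 24*I) = -72 + 216*I)
h(V) + (-19 - 1*(-40))*D(8) = (-72 + 216*I) + (-19 - 1*(-40))*(-4) = (-72 + 216*I) + (-19 + 40)*(-4) = (-72 + 216*I) + 21*(-4) = (-72 + 216*I) - 84 = -156 + 216*I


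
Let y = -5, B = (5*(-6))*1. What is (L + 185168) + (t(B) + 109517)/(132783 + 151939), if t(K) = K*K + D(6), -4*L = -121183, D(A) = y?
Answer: 122694760479/569444 ≈ 2.1546e+5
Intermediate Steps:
B = -30 (B = -30*1 = -30)
D(A) = -5
L = 121183/4 (L = -¼*(-121183) = 121183/4 ≈ 30296.)
t(K) = -5 + K² (t(K) = K*K - 5 = K² - 5 = -5 + K²)
(L + 185168) + (t(B) + 109517)/(132783 + 151939) = (121183/4 + 185168) + ((-5 + (-30)²) + 109517)/(132783 + 151939) = 861855/4 + ((-5 + 900) + 109517)/284722 = 861855/4 + (895 + 109517)*(1/284722) = 861855/4 + 110412*(1/284722) = 861855/4 + 55206/142361 = 122694760479/569444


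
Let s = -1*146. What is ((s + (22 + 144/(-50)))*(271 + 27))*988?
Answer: -933912928/25 ≈ -3.7357e+7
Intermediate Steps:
s = -146
((s + (22 + 144/(-50)))*(271 + 27))*988 = ((-146 + (22 + 144/(-50)))*(271 + 27))*988 = ((-146 + (22 + 144*(-1/50)))*298)*988 = ((-146 + (22 - 72/25))*298)*988 = ((-146 + 478/25)*298)*988 = -3172/25*298*988 = -945256/25*988 = -933912928/25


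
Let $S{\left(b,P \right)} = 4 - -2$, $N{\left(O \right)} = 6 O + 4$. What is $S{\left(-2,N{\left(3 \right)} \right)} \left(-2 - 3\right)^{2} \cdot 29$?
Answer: $4350$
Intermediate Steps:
$N{\left(O \right)} = 4 + 6 O$
$S{\left(b,P \right)} = 6$ ($S{\left(b,P \right)} = 4 + 2 = 6$)
$S{\left(-2,N{\left(3 \right)} \right)} \left(-2 - 3\right)^{2} \cdot 29 = 6 \left(-2 - 3\right)^{2} \cdot 29 = 6 \left(-5\right)^{2} \cdot 29 = 6 \cdot 25 \cdot 29 = 150 \cdot 29 = 4350$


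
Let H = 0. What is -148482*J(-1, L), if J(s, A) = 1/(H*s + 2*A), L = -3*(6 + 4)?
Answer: 24747/10 ≈ 2474.7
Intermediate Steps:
L = -30 (L = -3*10 = -30)
J(s, A) = 1/(2*A) (J(s, A) = 1/(0*s + 2*A) = 1/(0 + 2*A) = 1/(2*A))
-148482*J(-1, L) = -74241/(-30) = -74241*(-1)/30 = -148482*(-1/60) = 24747/10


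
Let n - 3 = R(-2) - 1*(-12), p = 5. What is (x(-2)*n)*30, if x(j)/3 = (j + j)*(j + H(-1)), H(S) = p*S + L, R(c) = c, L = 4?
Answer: 14040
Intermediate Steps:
H(S) = 4 + 5*S (H(S) = 5*S + 4 = 4 + 5*S)
x(j) = 6*j*(-1 + j) (x(j) = 3*((j + j)*(j + (4 + 5*(-1)))) = 3*((2*j)*(j + (4 - 5))) = 3*((2*j)*(j - 1)) = 3*((2*j)*(-1 + j)) = 3*(2*j*(-1 + j)) = 6*j*(-1 + j))
n = 13 (n = 3 + (-2 - 1*(-12)) = 3 + (-2 + 12) = 3 + 10 = 13)
(x(-2)*n)*30 = ((6*(-2)*(-1 - 2))*13)*30 = ((6*(-2)*(-3))*13)*30 = (36*13)*30 = 468*30 = 14040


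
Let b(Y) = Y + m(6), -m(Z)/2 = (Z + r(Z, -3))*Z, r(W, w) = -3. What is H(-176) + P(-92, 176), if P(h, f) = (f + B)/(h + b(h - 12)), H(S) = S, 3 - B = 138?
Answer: -40873/232 ≈ -176.18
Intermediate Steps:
B = -135 (B = 3 - 1*138 = 3 - 138 = -135)
m(Z) = -2*Z*(-3 + Z) (m(Z) = -2*(Z - 3)*Z = -2*(-3 + Z)*Z = -2*Z*(-3 + Z))
b(Y) = -36 + Y (b(Y) = Y + 2*6*(3 - 1*6) = Y + 2*6*(3 - 6) = Y + 2*6*(-3) = Y - 36 = -36 + Y)
P(h, f) = (-135 + f)/(-48 + 2*h) (P(h, f) = (f - 135)/(h + (-36 + (h - 12))) = (-135 + f)/(h + (-36 + (-12 + h))) = (-135 + f)/(h + (-48 + h)) = (-135 + f)/(-48 + 2*h))
H(-176) + P(-92, 176) = -176 + (-135 + 176)/(2*(-24 - 92)) = -176 + (1/2)*41/(-116) = -176 + (1/2)*(-1/116)*41 = -176 - 41/232 = -40873/232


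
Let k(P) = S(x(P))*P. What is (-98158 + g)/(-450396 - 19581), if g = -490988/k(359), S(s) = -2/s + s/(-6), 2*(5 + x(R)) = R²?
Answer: 195078195488684294/934028648003214309 ≈ 0.20886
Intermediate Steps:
x(R) = -5 + R²/2
S(s) = -2/s - s/6 (S(s) = -2/s + s*(-⅙) = -2/s - s/6)
k(P) = P*(⅚ - 2/(-5 + P²/2) - P²/12) (k(P) = (-2/(-5 + P²/2) - (-5 + P²/2)/6)*P = (-2/(-5 + P²/2) + (⅚ - P²/12))*P = (⅚ - 2/(-5 + P²/2) - P²/12)*P = P*(⅚ - 2/(-5 + P²/2) - P²/12))
g = 253096458192/1987392251117 (g = -490988*(-(-120 + 12*359²)/(359*(48 + (-10 + 359²)²))) = -490988*(-(-120 + 12*128881)/(359*(48 + (-10 + 128881)²))) = -490988*(-(-120 + 1546572)/(359*(48 + 128871²))) = -490988*(-1546452/(359*(48 + 16607734641))) = -490988/((-1*359*1/1546452*16607734689)) = -490988/(-1987392251117/515484) = -490988*(-515484/1987392251117) = 253096458192/1987392251117 ≈ 0.12735)
(-98158 + g)/(-450396 - 19581) = (-98158 + 253096458192/1987392251117)/(-450396 - 19581) = -195078195488684294/1987392251117/(-469977) = -195078195488684294/1987392251117*(-1/469977) = 195078195488684294/934028648003214309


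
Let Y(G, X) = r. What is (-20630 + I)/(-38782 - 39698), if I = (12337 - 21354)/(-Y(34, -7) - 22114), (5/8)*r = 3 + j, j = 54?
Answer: 50898251/193629344 ≈ 0.26286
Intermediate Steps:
r = 456/5 (r = 8*(3 + 54)/5 = (8/5)*57 = 456/5 ≈ 91.200)
Y(G, X) = 456/5
I = 45085/111026 (I = (12337 - 21354)/(-1*456/5 - 22114) = -9017/(-456/5 - 22114) = -9017/(-111026/5) = -9017*(-5/111026) = 45085/111026 ≈ 0.40608)
(-20630 + I)/(-38782 - 39698) = (-20630 + 45085/111026)/(-38782 - 39698) = -2290421295/111026/(-78480) = -2290421295/111026*(-1/78480) = 50898251/193629344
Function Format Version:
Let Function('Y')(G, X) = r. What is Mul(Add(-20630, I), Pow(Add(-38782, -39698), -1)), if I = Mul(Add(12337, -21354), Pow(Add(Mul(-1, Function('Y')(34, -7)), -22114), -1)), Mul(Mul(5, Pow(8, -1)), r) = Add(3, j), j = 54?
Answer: Rational(50898251, 193629344) ≈ 0.26286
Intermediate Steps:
r = Rational(456, 5) (r = Mul(Rational(8, 5), Add(3, 54)) = Mul(Rational(8, 5), 57) = Rational(456, 5) ≈ 91.200)
Function('Y')(G, X) = Rational(456, 5)
I = Rational(45085, 111026) (I = Mul(Add(12337, -21354), Pow(Add(Mul(-1, Rational(456, 5)), -22114), -1)) = Mul(-9017, Pow(Add(Rational(-456, 5), -22114), -1)) = Mul(-9017, Pow(Rational(-111026, 5), -1)) = Mul(-9017, Rational(-5, 111026)) = Rational(45085, 111026) ≈ 0.40608)
Mul(Add(-20630, I), Pow(Add(-38782, -39698), -1)) = Mul(Add(-20630, Rational(45085, 111026)), Pow(Add(-38782, -39698), -1)) = Mul(Rational(-2290421295, 111026), Pow(-78480, -1)) = Mul(Rational(-2290421295, 111026), Rational(-1, 78480)) = Rational(50898251, 193629344)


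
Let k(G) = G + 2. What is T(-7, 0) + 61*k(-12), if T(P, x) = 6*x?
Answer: -610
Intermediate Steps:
k(G) = 2 + G
T(-7, 0) + 61*k(-12) = 6*0 + 61*(2 - 12) = 0 + 61*(-10) = 0 - 610 = -610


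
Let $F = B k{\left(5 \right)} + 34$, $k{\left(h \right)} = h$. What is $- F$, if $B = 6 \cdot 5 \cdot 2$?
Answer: $-334$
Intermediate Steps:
$B = 60$ ($B = 30 \cdot 2 = 60$)
$F = 334$ ($F = 60 \cdot 5 + 34 = 300 + 34 = 334$)
$- F = \left(-1\right) 334 = -334$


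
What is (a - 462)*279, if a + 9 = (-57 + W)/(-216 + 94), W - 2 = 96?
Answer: -16043337/122 ≈ -1.3150e+5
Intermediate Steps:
W = 98 (W = 2 + 96 = 98)
a = -1139/122 (a = -9 + (-57 + 98)/(-216 + 94) = -9 + 41/(-122) = -9 + 41*(-1/122) = -9 - 41/122 = -1139/122 ≈ -9.3361)
(a - 462)*279 = (-1139/122 - 462)*279 = -57503/122*279 = -16043337/122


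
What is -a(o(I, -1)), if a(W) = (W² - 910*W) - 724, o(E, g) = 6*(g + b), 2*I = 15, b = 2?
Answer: 6148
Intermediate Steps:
I = 15/2 (I = (½)*15 = 15/2 ≈ 7.5000)
o(E, g) = 12 + 6*g (o(E, g) = 6*(g + 2) = 6*(2 + g) = 12 + 6*g)
a(W) = -724 + W² - 910*W
-a(o(I, -1)) = -(-724 + (12 + 6*(-1))² - 910*(12 + 6*(-1))) = -(-724 + (12 - 6)² - 910*(12 - 6)) = -(-724 + 6² - 910*6) = -(-724 + 36 - 5460) = -1*(-6148) = 6148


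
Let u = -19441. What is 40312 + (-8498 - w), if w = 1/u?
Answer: 618495975/19441 ≈ 31814.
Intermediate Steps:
w = -1/19441 (w = 1/(-19441) = -1/19441 ≈ -5.1438e-5)
40312 + (-8498 - w) = 40312 + (-8498 - 1*(-1/19441)) = 40312 + (-8498 + 1/19441) = 40312 - 165209617/19441 = 618495975/19441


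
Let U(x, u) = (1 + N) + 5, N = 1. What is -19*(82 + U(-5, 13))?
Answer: -1691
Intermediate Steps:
U(x, u) = 7 (U(x, u) = (1 + 1) + 5 = 2 + 5 = 7)
-19*(82 + U(-5, 13)) = -19*(82 + 7) = -19*89 = -1691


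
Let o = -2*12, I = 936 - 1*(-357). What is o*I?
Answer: -31032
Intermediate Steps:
I = 1293 (I = 936 + 357 = 1293)
o = -24
o*I = -24*1293 = -31032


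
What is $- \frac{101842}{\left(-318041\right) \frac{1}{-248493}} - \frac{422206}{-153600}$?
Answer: $- \frac{1943512311931577}{24425548800} \approx -79569.0$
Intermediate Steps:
$- \frac{101842}{\left(-318041\right) \frac{1}{-248493}} - \frac{422206}{-153600} = - \frac{101842}{\left(-318041\right) \left(- \frac{1}{248493}\right)} - - \frac{211103}{76800} = - \frac{101842}{\frac{318041}{248493}} + \frac{211103}{76800} = \left(-101842\right) \frac{248493}{318041} + \frac{211103}{76800} = - \frac{25307024106}{318041} + \frac{211103}{76800} = - \frac{1943512311931577}{24425548800}$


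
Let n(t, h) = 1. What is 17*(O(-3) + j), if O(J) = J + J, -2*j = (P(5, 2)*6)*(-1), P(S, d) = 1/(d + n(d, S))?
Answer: -85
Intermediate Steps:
P(S, d) = 1/(1 + d) (P(S, d) = 1/(d + 1) = 1/(1 + d))
j = 1 (j = -6/(1 + 2)*(-1)/2 = -6/3*(-1)/2 = -(⅓)*6*(-1)/2 = -(-1) = -½*(-2) = 1)
O(J) = 2*J
17*(O(-3) + j) = 17*(2*(-3) + 1) = 17*(-6 + 1) = 17*(-5) = -85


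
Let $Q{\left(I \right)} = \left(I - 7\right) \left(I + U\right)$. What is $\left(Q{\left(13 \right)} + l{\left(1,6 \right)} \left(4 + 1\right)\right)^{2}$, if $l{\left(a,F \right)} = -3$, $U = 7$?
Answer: $11025$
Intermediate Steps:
$Q{\left(I \right)} = \left(-7 + I\right) \left(7 + I\right)$ ($Q{\left(I \right)} = \left(I - 7\right) \left(I + 7\right) = \left(-7 + I\right) \left(7 + I\right)$)
$\left(Q{\left(13 \right)} + l{\left(1,6 \right)} \left(4 + 1\right)\right)^{2} = \left(\left(-49 + 13^{2}\right) - 3 \left(4 + 1\right)\right)^{2} = \left(\left(-49 + 169\right) - 15\right)^{2} = \left(120 - 15\right)^{2} = 105^{2} = 11025$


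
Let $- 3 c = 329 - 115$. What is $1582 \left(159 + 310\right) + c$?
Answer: $\frac{2225660}{3} \approx 7.4189 \cdot 10^{5}$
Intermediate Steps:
$c = - \frac{214}{3}$ ($c = - \frac{329 - 115}{3} = \left(- \frac{1}{3}\right) 214 = - \frac{214}{3} \approx -71.333$)
$1582 \left(159 + 310\right) + c = 1582 \left(159 + 310\right) - \frac{214}{3} = 1582 \cdot 469 - \frac{214}{3} = 741958 - \frac{214}{3} = \frac{2225660}{3}$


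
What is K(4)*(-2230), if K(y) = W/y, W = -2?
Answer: 1115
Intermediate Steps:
K(y) = -2/y
K(4)*(-2230) = -2/4*(-2230) = -2*¼*(-2230) = -½*(-2230) = 1115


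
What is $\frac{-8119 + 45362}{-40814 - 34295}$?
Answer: $- \frac{37243}{75109} \approx -0.49585$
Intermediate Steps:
$\frac{-8119 + 45362}{-40814 - 34295} = \frac{37243}{-75109} = 37243 \left(- \frac{1}{75109}\right) = - \frac{37243}{75109}$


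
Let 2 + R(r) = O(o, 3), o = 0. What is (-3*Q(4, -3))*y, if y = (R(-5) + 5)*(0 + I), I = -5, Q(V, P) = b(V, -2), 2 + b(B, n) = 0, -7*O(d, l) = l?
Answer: -540/7 ≈ -77.143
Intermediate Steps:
O(d, l) = -l/7
R(r) = -17/7 (R(r) = -2 - 1/7*3 = -2 - 3/7 = -17/7)
b(B, n) = -2 (b(B, n) = -2 + 0 = -2)
Q(V, P) = -2
y = -90/7 (y = (-17/7 + 5)*(0 - 5) = (18/7)*(-5) = -90/7 ≈ -12.857)
(-3*Q(4, -3))*y = -3*(-2)*(-90/7) = 6*(-90/7) = -540/7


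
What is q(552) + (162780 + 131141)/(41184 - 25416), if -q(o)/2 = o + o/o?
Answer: -17145487/15768 ≈ -1087.4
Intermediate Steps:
q(o) = -2 - 2*o (q(o) = -2*(o + o/o) = -2*(o + 1) = -2*(1 + o) = -2 - 2*o)
q(552) + (162780 + 131141)/(41184 - 25416) = (-2 - 2*552) + (162780 + 131141)/(41184 - 25416) = (-2 - 1104) + 293921/15768 = -1106 + 293921*(1/15768) = -1106 + 293921/15768 = -17145487/15768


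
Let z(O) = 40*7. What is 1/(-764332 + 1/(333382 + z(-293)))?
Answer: -333662/255028543783 ≈ -1.3083e-6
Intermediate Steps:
z(O) = 280
1/(-764332 + 1/(333382 + z(-293))) = 1/(-764332 + 1/(333382 + 280)) = 1/(-764332 + 1/333662) = 1/(-255028543783/333662) = -333662/255028543783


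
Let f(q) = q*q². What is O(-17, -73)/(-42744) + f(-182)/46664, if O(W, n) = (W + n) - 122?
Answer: -8052350557/62331438 ≈ -129.19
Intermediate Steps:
O(W, n) = -122 + W + n
f(q) = q³
O(-17, -73)/(-42744) + f(-182)/46664 = (-122 - 17 - 73)/(-42744) + (-182)³/46664 = -212*(-1/42744) - 6028568*1/46664 = 53/10686 - 753571/5833 = -8052350557/62331438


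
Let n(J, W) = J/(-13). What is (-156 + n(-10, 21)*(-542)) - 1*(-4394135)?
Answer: 57116307/13 ≈ 4.3936e+6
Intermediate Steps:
n(J, W) = -J/13 (n(J, W) = J*(-1/13) = -J/13)
(-156 + n(-10, 21)*(-542)) - 1*(-4394135) = (-156 - 1/13*(-10)*(-542)) - 1*(-4394135) = (-156 + (10/13)*(-542)) + 4394135 = (-156 - 5420/13) + 4394135 = -7448/13 + 4394135 = 57116307/13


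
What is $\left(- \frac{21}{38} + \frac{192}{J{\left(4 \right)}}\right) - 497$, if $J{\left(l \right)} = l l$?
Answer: $- \frac{18451}{38} \approx -485.55$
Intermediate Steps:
$J{\left(l \right)} = l^{2}$
$\left(- \frac{21}{38} + \frac{192}{J{\left(4 \right)}}\right) - 497 = \left(- \frac{21}{38} + \frac{192}{4^{2}}\right) - 497 = \left(\left(-21\right) \frac{1}{38} + \frac{192}{16}\right) - 497 = \left(- \frac{21}{38} + 192 \cdot \frac{1}{16}\right) - 497 = \left(- \frac{21}{38} + 12\right) - 497 = \frac{435}{38} - 497 = - \frac{18451}{38}$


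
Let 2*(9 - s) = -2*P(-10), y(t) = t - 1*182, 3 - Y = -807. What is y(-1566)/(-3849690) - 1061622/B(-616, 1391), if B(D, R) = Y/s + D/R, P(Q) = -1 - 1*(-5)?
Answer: -1421224861313747/82820305815 ≈ -17160.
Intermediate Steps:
Y = 810 (Y = 3 - 1*(-807) = 3 + 807 = 810)
P(Q) = 4 (P(Q) = -1 + 5 = 4)
y(t) = -182 + t (y(t) = t - 182 = -182 + t)
s = 13 (s = 9 - (-1)*4 = 9 - 1/2*(-8) = 9 + 4 = 13)
B(D, R) = 810/13 + D/R
y(-1566)/(-3849690) - 1061622/B(-616, 1391) = (-182 - 1566)/(-3849690) - 1061622/(810/13 - 616/1391) = -1748*(-1/3849690) - 1061622/(810/13 - 616*1/1391) = 874/1924845 - 1061622/(810/13 - 616/1391) = 874/1924845 - 1061622/86054/1391 = 874/1924845 - 1061622*1391/86054 = 874/1924845 - 738358101/43027 = -1421224861313747/82820305815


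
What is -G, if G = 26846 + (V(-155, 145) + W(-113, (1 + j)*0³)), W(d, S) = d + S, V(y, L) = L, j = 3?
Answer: -26878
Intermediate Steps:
W(d, S) = S + d
G = 26878 (G = 26846 + (145 + ((1 + 3)*0³ - 113)) = 26846 + (145 + (4*0 - 113)) = 26846 + (145 + (0 - 113)) = 26846 + (145 - 113) = 26846 + 32 = 26878)
-G = -1*26878 = -26878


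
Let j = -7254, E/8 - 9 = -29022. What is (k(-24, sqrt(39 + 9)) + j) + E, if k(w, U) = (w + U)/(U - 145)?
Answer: -456455394/1907 - 44*sqrt(3)/1907 ≈ -2.3936e+5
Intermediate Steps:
k(w, U) = (U + w)/(-145 + U)
E = -232104 (E = 72 + 8*(-29022) = 72 - 232176 = -232104)
(k(-24, sqrt(39 + 9)) + j) + E = ((sqrt(39 + 9) - 24)/(-145 + sqrt(39 + 9)) - 7254) - 232104 = ((sqrt(48) - 24)/(-145 + sqrt(48)) - 7254) - 232104 = ((4*sqrt(3) - 24)/(-145 + 4*sqrt(3)) - 7254) - 232104 = ((-24 + 4*sqrt(3))/(-145 + 4*sqrt(3)) - 7254) - 232104 = (-7254 + (-24 + 4*sqrt(3))/(-145 + 4*sqrt(3))) - 232104 = -239358 + (-24 + 4*sqrt(3))/(-145 + 4*sqrt(3))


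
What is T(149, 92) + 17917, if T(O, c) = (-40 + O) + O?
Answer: 18175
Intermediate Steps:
T(O, c) = -40 + 2*O
T(149, 92) + 17917 = (-40 + 2*149) + 17917 = (-40 + 298) + 17917 = 258 + 17917 = 18175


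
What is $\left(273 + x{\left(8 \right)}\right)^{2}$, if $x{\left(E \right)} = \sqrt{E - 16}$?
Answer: $74521 + 1092 i \sqrt{2} \approx 74521.0 + 1544.3 i$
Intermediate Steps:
$x{\left(E \right)} = \sqrt{-16 + E}$
$\left(273 + x{\left(8 \right)}\right)^{2} = \left(273 + \sqrt{-16 + 8}\right)^{2} = \left(273 + \sqrt{-8}\right)^{2} = \left(273 + 2 i \sqrt{2}\right)^{2}$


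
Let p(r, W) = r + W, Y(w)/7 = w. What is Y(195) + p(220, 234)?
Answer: 1819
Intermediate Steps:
Y(w) = 7*w
p(r, W) = W + r
Y(195) + p(220, 234) = 7*195 + (234 + 220) = 1365 + 454 = 1819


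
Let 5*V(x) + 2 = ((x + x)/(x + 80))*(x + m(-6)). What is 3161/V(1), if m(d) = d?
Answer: -1280205/172 ≈ -7443.1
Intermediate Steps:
V(x) = -⅖ + 2*x*(-6 + x)/(5*(80 + x)) (V(x) = -⅖ + (((x + x)/(x + 80))*(x - 6))/5 = -⅖ + (((2*x)/(80 + x))*(-6 + x))/5 = -⅖ + ((2*x/(80 + x))*(-6 + x))/5 = -⅖ + (2*x*(-6 + x)/(80 + x))/5 = -⅖ + 2*x*(-6 + x)/(5*(80 + x)))
3161/V(1) = 3161/((2*(-80 + 1² - 7*1)/(5*(80 + 1)))) = 3161/(((⅖)*(-80 + 1 - 7)/81)) = 3161/(((⅖)*(1/81)*(-86))) = 3161/(-172/405) = 3161*(-405/172) = -1280205/172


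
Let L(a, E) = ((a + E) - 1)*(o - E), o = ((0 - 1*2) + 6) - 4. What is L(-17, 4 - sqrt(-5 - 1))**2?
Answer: 3244 - 1240*I*sqrt(6) ≈ 3244.0 - 3037.4*I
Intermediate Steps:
o = 0 (o = ((0 - 2) + 6) - 4 = (-2 + 6) - 4 = 4 - 4 = 0)
L(a, E) = -E*(-1 + E + a) (L(a, E) = ((a + E) - 1)*(0 - E) = ((E + a) - 1)*(-E) = (-1 + E + a)*(-E) = -E*(-1 + E + a))
L(-17, 4 - sqrt(-5 - 1))**2 = ((4 - sqrt(-5 - 1))*(1 - (4 - sqrt(-5 - 1)) - 1*(-17)))**2 = ((4 - sqrt(-6))*(1 - (4 - sqrt(-6)) + 17))**2 = ((4 - I*sqrt(6))*(1 - (4 - I*sqrt(6)) + 17))**2 = ((4 - I*sqrt(6))*(1 + (-4 + I*sqrt(6)) + 17))**2 = ((4 - I*sqrt(6))*(14 + I*sqrt(6)))**2 = (4 - I*sqrt(6))**2*(14 + I*sqrt(6))**2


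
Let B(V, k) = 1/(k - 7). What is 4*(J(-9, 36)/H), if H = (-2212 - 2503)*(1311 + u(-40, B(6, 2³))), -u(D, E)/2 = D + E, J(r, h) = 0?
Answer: 0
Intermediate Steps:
B(V, k) = 1/(-7 + k)
u(D, E) = -2*D - 2*E (u(D, E) = -2*(D + E) = -2*D - 2*E)
H = -6549135 (H = (-2212 - 2503)*(1311 + (-2*(-40) - 2/(-7 + 2³))) = -4715*(1311 + (80 - 2/(-7 + 8))) = -4715*(1311 + (80 - 2/1)) = -4715*(1311 + (80 - 2*1)) = -4715*(1311 + (80 - 2)) = -4715*(1311 + 78) = -4715*1389 = -6549135)
4*(J(-9, 36)/H) = 4*(0/(-6549135)) = 4*(0*(-1/6549135)) = 4*0 = 0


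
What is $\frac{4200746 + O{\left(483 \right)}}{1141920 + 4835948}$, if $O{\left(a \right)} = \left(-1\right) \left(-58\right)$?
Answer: $\frac{1050201}{1494467} \approx 0.70273$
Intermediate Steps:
$O{\left(a \right)} = 58$
$\frac{4200746 + O{\left(483 \right)}}{1141920 + 4835948} = \frac{4200746 + 58}{1141920 + 4835948} = \frac{4200804}{5977868} = 4200804 \cdot \frac{1}{5977868} = \frac{1050201}{1494467}$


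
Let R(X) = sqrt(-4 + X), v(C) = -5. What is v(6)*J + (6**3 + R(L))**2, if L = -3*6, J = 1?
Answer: 46629 + 432*I*sqrt(22) ≈ 46629.0 + 2026.3*I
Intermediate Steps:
L = -18
v(6)*J + (6**3 + R(L))**2 = -5*1 + (6**3 + sqrt(-4 - 18))**2 = -5 + (216 + sqrt(-22))**2 = -5 + (216 + I*sqrt(22))**2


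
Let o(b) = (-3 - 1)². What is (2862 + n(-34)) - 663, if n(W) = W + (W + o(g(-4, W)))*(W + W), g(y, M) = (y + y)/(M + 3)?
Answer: 3389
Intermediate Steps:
g(y, M) = 2*y/(3 + M) (g(y, M) = (2*y)/(3 + M) = 2*y/(3 + M))
o(b) = 16 (o(b) = (-4)² = 16)
n(W) = W + 2*W*(16 + W) (n(W) = W + (W + 16)*(W + W) = W + (16 + W)*(2*W) = W + 2*W*(16 + W))
(2862 + n(-34)) - 663 = (2862 - 34*(33 + 2*(-34))) - 663 = (2862 - 34*(33 - 68)) - 663 = (2862 - 34*(-35)) - 663 = (2862 + 1190) - 663 = 4052 - 663 = 3389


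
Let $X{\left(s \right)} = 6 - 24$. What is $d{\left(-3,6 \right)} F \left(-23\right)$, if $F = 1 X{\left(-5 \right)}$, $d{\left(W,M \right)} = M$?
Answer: $2484$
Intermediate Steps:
$X{\left(s \right)} = -18$ ($X{\left(s \right)} = 6 - 24 = -18$)
$F = -18$ ($F = 1 \left(-18\right) = -18$)
$d{\left(-3,6 \right)} F \left(-23\right) = 6 \left(-18\right) \left(-23\right) = \left(-108\right) \left(-23\right) = 2484$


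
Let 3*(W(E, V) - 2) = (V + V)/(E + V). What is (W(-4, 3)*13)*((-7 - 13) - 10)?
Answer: 0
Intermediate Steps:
W(E, V) = 2 + 2*V/(3*(E + V)) (W(E, V) = 2 + ((V + V)/(E + V))/3 = 2 + ((2*V)/(E + V))/3 = 2 + (2*V/(E + V))/3 = 2 + 2*V/(3*(E + V)))
(W(-4, 3)*13)*((-7 - 13) - 10) = (((2*(-4) + (8/3)*3)/(-4 + 3))*13)*((-7 - 13) - 10) = (((-8 + 8)/(-1))*13)*(-20 - 10) = (-1*0*13)*(-30) = (0*13)*(-30) = 0*(-30) = 0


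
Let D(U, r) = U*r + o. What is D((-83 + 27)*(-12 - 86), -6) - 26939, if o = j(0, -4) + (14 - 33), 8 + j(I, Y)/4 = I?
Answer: -59918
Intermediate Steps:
j(I, Y) = -32 + 4*I
o = -51 (o = (-32 + 4*0) + (14 - 33) = (-32 + 0) - 19 = -32 - 19 = -51)
D(U, r) = -51 + U*r (D(U, r) = U*r - 51 = -51 + U*r)
D((-83 + 27)*(-12 - 86), -6) - 26939 = (-51 + ((-83 + 27)*(-12 - 86))*(-6)) - 26939 = (-51 - 56*(-98)*(-6)) - 26939 = (-51 + 5488*(-6)) - 26939 = (-51 - 32928) - 26939 = -32979 - 26939 = -59918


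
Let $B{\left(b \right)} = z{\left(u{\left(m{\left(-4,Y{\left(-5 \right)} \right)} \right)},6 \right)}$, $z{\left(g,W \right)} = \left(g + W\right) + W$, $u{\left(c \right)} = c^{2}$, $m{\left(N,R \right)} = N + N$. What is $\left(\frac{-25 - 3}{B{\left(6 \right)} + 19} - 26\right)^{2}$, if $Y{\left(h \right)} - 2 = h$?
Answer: $\frac{6240004}{9025} \approx 691.41$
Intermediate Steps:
$Y{\left(h \right)} = 2 + h$
$m{\left(N,R \right)} = 2 N$
$z{\left(g,W \right)} = g + 2 W$ ($z{\left(g,W \right)} = \left(W + g\right) + W = g + 2 W$)
$B{\left(b \right)} = 76$ ($B{\left(b \right)} = \left(2 \left(-4\right)\right)^{2} + 2 \cdot 6 = \left(-8\right)^{2} + 12 = 64 + 12 = 76$)
$\left(\frac{-25 - 3}{B{\left(6 \right)} + 19} - 26\right)^{2} = \left(\frac{-25 - 3}{76 + 19} - 26\right)^{2} = \left(- \frac{28}{95} - 26\right)^{2} = \left(- \frac{2498}{95}\right)^{2} = \frac{6240004}{9025}$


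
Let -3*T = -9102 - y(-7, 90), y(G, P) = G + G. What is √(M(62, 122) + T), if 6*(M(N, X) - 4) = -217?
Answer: 7*√2202/6 ≈ 54.746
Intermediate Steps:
M(N, X) = -193/6 (M(N, X) = 4 + (⅙)*(-217) = 4 - 217/6 = -193/6)
y(G, P) = 2*G
T = 9088/3 (T = -(-9102 - 2*(-7))/3 = -(-9102 - 1*(-14))/3 = -(-9102 + 14)/3 = -⅓*(-9088) = 9088/3 ≈ 3029.3)
√(M(62, 122) + T) = √(-193/6 + 9088/3) = √(17983/6) = 7*√2202/6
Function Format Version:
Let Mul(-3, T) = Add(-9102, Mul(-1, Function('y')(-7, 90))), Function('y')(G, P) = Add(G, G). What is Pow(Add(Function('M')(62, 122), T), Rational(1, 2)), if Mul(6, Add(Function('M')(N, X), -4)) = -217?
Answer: Mul(Rational(7, 6), Pow(2202, Rational(1, 2))) ≈ 54.746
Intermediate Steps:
Function('M')(N, X) = Rational(-193, 6) (Function('M')(N, X) = Add(4, Mul(Rational(1, 6), -217)) = Add(4, Rational(-217, 6)) = Rational(-193, 6))
Function('y')(G, P) = Mul(2, G)
T = Rational(9088, 3) (T = Mul(Rational(-1, 3), Add(-9102, Mul(-1, Mul(2, -7)))) = Mul(Rational(-1, 3), Add(-9102, Mul(-1, -14))) = Mul(Rational(-1, 3), Add(-9102, 14)) = Mul(Rational(-1, 3), -9088) = Rational(9088, 3) ≈ 3029.3)
Pow(Add(Function('M')(62, 122), T), Rational(1, 2)) = Pow(Add(Rational(-193, 6), Rational(9088, 3)), Rational(1, 2)) = Pow(Rational(17983, 6), Rational(1, 2)) = Mul(Rational(7, 6), Pow(2202, Rational(1, 2)))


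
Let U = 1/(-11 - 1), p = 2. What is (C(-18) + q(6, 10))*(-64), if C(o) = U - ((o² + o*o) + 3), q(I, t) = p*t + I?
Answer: 120016/3 ≈ 40005.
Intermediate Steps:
U = -1/12 (U = 1/(-12) = -1/12 ≈ -0.083333)
q(I, t) = I + 2*t (q(I, t) = 2*t + I = I + 2*t)
C(o) = -37/12 - 2*o² (C(o) = -1/12 - ((o² + o*o) + 3) = -1/12 - ((o² + o²) + 3) = -1/12 - (2*o² + 3) = -1/12 - (3 + 2*o²) = -1/12 + (-3 - 2*o²) = -37/12 - 2*o²)
(C(-18) + q(6, 10))*(-64) = ((-37/12 - 2*(-18)²) + (6 + 2*10))*(-64) = ((-37/12 - 2*324) + (6 + 20))*(-64) = ((-37/12 - 648) + 26)*(-64) = (-7813/12 + 26)*(-64) = -7501/12*(-64) = 120016/3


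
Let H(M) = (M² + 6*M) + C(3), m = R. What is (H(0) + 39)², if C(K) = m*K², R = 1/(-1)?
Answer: 900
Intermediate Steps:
R = -1 (R = 1*(-1) = -1)
m = -1
C(K) = -K²
H(M) = -9 + M² + 6*M (H(M) = (M² + 6*M) - 1*3² = (M² + 6*M) - 1*9 = (M² + 6*M) - 9 = -9 + M² + 6*M)
(H(0) + 39)² = ((-9 + 0² + 6*0) + 39)² = ((-9 + 0 + 0) + 39)² = (-9 + 39)² = 30² = 900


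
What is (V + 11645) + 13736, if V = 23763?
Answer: 49144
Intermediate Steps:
(V + 11645) + 13736 = (23763 + 11645) + 13736 = 35408 + 13736 = 49144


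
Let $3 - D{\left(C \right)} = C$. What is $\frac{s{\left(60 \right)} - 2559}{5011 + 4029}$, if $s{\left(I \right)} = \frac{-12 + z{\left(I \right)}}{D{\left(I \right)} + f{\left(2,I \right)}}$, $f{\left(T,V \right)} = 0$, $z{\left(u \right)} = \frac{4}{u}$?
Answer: $- \frac{1093883}{3864600} \approx -0.28305$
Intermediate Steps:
$D{\left(C \right)} = 3 - C$
$s{\left(I \right)} = \frac{-12 + \frac{4}{I}}{3 - I}$ ($s{\left(I \right)} = \frac{-12 + \frac{4}{I}}{\left(3 - I\right) + 0} = \frac{-12 + \frac{4}{I}}{3 - I}$)
$\frac{s{\left(60 \right)} - 2559}{5011 + 4029} = \frac{\frac{4 \left(-1 + 3 \cdot 60\right)}{60 \left(-3 + 60\right)} - 2559}{5011 + 4029} = \frac{4 \cdot \frac{1}{60} \cdot \frac{1}{57} \left(-1 + 180\right) - 2559}{9040} = \left(4 \cdot \frac{1}{60} \cdot \frac{1}{57} \cdot 179 - 2559\right) \frac{1}{9040} = \left(\frac{179}{855} - 2559\right) \frac{1}{9040} = \left(- \frac{2187766}{855}\right) \frac{1}{9040} = - \frac{1093883}{3864600}$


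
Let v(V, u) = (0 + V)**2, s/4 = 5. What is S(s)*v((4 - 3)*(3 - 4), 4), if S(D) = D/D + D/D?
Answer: 2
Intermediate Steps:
s = 20 (s = 4*5 = 20)
v(V, u) = V**2
S(D) = 2 (S(D) = 1 + 1 = 2)
S(s)*v((4 - 3)*(3 - 4), 4) = 2*((4 - 3)*(3 - 4))**2 = 2*(1*(-1))**2 = 2*(-1)**2 = 2*1 = 2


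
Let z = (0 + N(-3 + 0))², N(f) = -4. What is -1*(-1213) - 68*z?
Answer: 125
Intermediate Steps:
z = 16 (z = (0 - 4)² = (-4)² = 16)
-1*(-1213) - 68*z = -1*(-1213) - 68*16 = 1213 - 1088 = 125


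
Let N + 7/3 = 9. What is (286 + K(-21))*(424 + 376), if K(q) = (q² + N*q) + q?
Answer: 452800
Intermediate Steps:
N = 20/3 (N = -7/3 + 9 = 20/3 ≈ 6.6667)
K(q) = q² + 23*q/3 (K(q) = (q² + 20*q/3) + q = q² + 23*q/3)
(286 + K(-21))*(424 + 376) = (286 + (⅓)*(-21)*(23 + 3*(-21)))*(424 + 376) = (286 + (⅓)*(-21)*(23 - 63))*800 = (286 + (⅓)*(-21)*(-40))*800 = (286 + 280)*800 = 566*800 = 452800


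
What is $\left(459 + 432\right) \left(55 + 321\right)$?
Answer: $335016$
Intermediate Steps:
$\left(459 + 432\right) \left(55 + 321\right) = 891 \cdot 376 = 335016$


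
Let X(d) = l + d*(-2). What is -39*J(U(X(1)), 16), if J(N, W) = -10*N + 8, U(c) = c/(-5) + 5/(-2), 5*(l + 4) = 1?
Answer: -4173/5 ≈ -834.60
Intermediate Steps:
l = -19/5 (l = -4 + (⅕)*1 = -4 + ⅕ = -19/5 ≈ -3.8000)
X(d) = -19/5 - 2*d (X(d) = -19/5 + d*(-2) = -19/5 - 2*d)
U(c) = -5/2 - c/5 (U(c) = c*(-⅕) + 5*(-½) = -c/5 - 5/2 = -5/2 - c/5)
J(N, W) = 8 - 10*N
-39*J(U(X(1)), 16) = -39*(8 - 10*(-5/2 - (-19/5 - 2*1)/5)) = -39*(8 - 10*(-5/2 - (-19/5 - 2)/5)) = -39*(8 - 10*(-5/2 - ⅕*(-29/5))) = -39*(8 - 10*(-5/2 + 29/25)) = -39*(8 - 10*(-67/50)) = -39*(8 + 67/5) = -39*107/5 = -4173/5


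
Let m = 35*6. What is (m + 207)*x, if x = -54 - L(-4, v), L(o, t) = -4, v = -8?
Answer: -20850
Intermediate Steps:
m = 210
x = -50 (x = -54 - 1*(-4) = -54 + 4 = -50)
(m + 207)*x = (210 + 207)*(-50) = 417*(-50) = -20850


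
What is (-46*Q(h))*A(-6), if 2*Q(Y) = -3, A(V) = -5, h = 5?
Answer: -345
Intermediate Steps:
Q(Y) = -3/2 (Q(Y) = (½)*(-3) = -3/2)
(-46*Q(h))*A(-6) = -46*(-3/2)*(-5) = 69*(-5) = -345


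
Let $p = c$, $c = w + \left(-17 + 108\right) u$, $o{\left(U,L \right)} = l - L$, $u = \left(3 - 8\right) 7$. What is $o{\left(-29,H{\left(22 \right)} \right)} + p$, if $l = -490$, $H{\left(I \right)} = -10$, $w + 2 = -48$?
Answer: $-3715$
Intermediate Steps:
$w = -50$ ($w = -2 - 48 = -50$)
$u = -35$ ($u = \left(-5\right) 7 = -35$)
$o{\left(U,L \right)} = -490 - L$
$c = -3235$ ($c = -50 + \left(-17 + 108\right) \left(-35\right) = -50 + 91 \left(-35\right) = -50 - 3185 = -3235$)
$p = -3235$
$o{\left(-29,H{\left(22 \right)} \right)} + p = \left(-490 - -10\right) - 3235 = \left(-490 + 10\right) - 3235 = -480 - 3235 = -3715$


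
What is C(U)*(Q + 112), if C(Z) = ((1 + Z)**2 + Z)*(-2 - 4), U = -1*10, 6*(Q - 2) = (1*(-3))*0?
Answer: -48564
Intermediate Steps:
Q = 2 (Q = 2 + ((1*(-3))*0)/6 = 2 + (-3*0)/6 = 2 + (1/6)*0 = 2 + 0 = 2)
U = -10
C(Z) = -6*Z - 6*(1 + Z)**2 (C(Z) = (Z + (1 + Z)**2)*(-6) = -6*Z - 6*(1 + Z)**2)
C(U)*(Q + 112) = (-6*(-10) - 6*(1 - 10)**2)*(2 + 112) = (60 - 6*(-9)**2)*114 = (60 - 6*81)*114 = (60 - 486)*114 = -426*114 = -48564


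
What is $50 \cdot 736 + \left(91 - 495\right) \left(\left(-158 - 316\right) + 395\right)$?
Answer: $68716$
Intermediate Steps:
$50 \cdot 736 + \left(91 - 495\right) \left(\left(-158 - 316\right) + 395\right) = 36800 - 404 \left(\left(-158 - 316\right) + 395\right) = 36800 - 404 \left(-474 + 395\right) = 36800 - -31916 = 36800 + 31916 = 68716$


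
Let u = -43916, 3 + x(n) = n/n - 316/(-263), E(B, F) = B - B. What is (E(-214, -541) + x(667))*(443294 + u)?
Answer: -83869380/263 ≈ -3.1890e+5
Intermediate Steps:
E(B, F) = 0
x(n) = -210/263 (x(n) = -3 + (n/n - 316/(-263)) = -3 + (1 - 316*(-1/263)) = -3 + (1 + 316/263) = -3 + 579/263 = -210/263)
(E(-214, -541) + x(667))*(443294 + u) = (0 - 210/263)*(443294 - 43916) = -210/263*399378 = -83869380/263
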